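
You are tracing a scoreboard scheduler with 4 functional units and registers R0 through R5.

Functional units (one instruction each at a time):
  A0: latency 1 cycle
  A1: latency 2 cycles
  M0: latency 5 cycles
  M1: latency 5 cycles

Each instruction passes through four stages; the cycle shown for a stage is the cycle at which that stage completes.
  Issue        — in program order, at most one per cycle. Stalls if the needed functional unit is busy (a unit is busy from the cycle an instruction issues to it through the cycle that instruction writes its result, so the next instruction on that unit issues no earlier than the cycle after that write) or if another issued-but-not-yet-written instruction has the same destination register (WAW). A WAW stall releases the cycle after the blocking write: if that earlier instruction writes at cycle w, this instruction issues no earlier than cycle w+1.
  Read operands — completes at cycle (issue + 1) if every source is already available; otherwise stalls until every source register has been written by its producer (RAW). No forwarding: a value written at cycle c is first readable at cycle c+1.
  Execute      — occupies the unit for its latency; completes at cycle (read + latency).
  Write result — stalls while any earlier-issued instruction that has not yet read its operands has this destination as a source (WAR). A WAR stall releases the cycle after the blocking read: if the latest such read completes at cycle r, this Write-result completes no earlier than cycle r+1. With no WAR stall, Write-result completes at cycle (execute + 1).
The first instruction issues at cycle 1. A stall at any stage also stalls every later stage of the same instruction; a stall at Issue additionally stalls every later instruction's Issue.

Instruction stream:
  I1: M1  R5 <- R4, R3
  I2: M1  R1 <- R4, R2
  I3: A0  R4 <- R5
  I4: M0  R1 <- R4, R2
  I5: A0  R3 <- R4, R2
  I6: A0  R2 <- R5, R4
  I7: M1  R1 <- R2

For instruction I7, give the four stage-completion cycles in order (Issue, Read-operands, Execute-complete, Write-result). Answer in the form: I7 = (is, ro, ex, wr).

  I1 | 1 | 2 | 7 | 8
  I2 | 9 | 10 | 15 | 16   struct: M1 busy until I1 writes@8
  I3 | 10 | 11 | 12 | 13
  I4 | 17 | 18 | 23 | 24   WAW R1: wait I2 write@16
  I5 | 18 | 19 | 20 | 21
  I6 | 22 | 23 | 24 | 25   struct: A0 busy until I5 writes@21
  I7 | 25 | 26 | 31 | 32   WAW R1: wait I4 write@24

I7 = (25, 26, 31, 32)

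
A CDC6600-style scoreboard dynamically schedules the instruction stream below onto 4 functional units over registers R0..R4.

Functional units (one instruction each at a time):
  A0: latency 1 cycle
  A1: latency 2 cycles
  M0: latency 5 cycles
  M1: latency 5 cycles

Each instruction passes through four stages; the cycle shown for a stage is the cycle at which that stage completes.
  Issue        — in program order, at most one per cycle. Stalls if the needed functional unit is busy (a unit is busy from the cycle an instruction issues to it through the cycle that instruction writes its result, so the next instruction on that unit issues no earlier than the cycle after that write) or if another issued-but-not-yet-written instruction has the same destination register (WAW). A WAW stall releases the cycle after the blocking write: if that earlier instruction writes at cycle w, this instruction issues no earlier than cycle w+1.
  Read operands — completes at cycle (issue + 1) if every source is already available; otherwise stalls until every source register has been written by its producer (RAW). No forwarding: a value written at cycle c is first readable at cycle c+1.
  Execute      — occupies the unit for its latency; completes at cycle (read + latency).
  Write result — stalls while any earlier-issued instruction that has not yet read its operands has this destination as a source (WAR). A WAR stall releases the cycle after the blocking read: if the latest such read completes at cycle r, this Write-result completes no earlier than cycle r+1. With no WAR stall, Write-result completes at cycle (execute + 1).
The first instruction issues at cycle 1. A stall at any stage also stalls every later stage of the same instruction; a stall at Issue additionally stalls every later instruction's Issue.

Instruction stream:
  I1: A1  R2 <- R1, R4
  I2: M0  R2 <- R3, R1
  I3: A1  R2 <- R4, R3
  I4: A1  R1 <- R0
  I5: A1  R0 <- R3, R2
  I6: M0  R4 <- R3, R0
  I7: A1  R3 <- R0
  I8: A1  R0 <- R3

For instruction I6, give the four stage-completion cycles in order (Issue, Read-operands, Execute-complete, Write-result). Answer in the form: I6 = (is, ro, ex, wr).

I6 = (25, 29, 34, 35)

I1: IS=1 RO=2 EX=4 WR=5
I2: IS=6 RO=7 EX=12 WR=13  [WAW R2: wait I1 write@5]
I3: IS=14 RO=15 EX=17 WR=18  [WAW R2: wait I2 write@13]
I4: IS=19 RO=20 EX=22 WR=23  [struct: A1 busy until I3 writes@18]
I5: IS=24 RO=25 EX=27 WR=28  [struct: A1 busy until I4 writes@23]
I6: IS=25 RO=29 EX=34 WR=35  [RAW R0: wait I5 write@28]
I7: IS=29 RO=30 EX=32 WR=33  [struct: A1 busy until I5 writes@28]
I8: IS=34 RO=35 EX=37 WR=38  [struct: A1 busy until I7 writes@33]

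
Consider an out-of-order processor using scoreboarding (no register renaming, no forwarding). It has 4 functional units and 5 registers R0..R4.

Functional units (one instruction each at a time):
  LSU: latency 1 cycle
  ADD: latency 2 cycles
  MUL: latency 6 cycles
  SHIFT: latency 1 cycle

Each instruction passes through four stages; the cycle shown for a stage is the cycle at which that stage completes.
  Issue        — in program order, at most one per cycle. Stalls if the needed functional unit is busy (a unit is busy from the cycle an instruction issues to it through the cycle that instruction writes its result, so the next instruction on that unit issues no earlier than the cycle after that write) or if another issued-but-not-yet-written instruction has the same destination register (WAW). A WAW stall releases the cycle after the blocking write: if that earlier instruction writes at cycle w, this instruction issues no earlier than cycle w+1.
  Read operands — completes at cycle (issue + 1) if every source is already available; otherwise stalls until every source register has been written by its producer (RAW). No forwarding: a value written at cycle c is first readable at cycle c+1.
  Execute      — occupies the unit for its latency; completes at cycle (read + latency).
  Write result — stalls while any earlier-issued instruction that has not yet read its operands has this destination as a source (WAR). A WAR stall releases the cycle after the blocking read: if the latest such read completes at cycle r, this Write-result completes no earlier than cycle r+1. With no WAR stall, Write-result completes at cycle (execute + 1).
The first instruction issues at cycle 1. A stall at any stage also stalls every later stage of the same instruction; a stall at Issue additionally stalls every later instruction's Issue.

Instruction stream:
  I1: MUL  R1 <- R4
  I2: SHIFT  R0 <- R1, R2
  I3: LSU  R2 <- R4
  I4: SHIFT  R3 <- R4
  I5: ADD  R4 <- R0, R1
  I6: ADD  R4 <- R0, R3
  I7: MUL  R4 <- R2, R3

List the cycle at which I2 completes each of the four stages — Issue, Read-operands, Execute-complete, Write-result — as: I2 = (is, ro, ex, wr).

cycle 1: I1 issues→MUL
cycle 2: I1 reads | I2 issues→SHIFT
cycle 3: I3 issues→LSU
cycle 4: I3 reads
cycle 5: I3 exec-done
cycle 8: I1 exec-done
cycle 9: I1 writes R1
cycle 10: I2 reads
cycle 11: I2 exec-done | I3 writes R2
cycle 12: I2 writes R0
cycle 13: I4 issues→SHIFT
cycle 14: I4 reads | I5 issues→ADD
cycle 15: I4 exec-done | I5 reads
cycle 16: I4 writes R3
cycle 17: I5 exec-done
cycle 18: I5 writes R4
cycle 19: I6 issues→ADD
cycle 20: I6 reads
cycle 22: I6 exec-done
cycle 23: I6 writes R4
cycle 24: I7 issues→MUL
cycle 25: I7 reads
cycle 31: I7 exec-done
cycle 32: I7 writes R4

I2 = (2, 10, 11, 12)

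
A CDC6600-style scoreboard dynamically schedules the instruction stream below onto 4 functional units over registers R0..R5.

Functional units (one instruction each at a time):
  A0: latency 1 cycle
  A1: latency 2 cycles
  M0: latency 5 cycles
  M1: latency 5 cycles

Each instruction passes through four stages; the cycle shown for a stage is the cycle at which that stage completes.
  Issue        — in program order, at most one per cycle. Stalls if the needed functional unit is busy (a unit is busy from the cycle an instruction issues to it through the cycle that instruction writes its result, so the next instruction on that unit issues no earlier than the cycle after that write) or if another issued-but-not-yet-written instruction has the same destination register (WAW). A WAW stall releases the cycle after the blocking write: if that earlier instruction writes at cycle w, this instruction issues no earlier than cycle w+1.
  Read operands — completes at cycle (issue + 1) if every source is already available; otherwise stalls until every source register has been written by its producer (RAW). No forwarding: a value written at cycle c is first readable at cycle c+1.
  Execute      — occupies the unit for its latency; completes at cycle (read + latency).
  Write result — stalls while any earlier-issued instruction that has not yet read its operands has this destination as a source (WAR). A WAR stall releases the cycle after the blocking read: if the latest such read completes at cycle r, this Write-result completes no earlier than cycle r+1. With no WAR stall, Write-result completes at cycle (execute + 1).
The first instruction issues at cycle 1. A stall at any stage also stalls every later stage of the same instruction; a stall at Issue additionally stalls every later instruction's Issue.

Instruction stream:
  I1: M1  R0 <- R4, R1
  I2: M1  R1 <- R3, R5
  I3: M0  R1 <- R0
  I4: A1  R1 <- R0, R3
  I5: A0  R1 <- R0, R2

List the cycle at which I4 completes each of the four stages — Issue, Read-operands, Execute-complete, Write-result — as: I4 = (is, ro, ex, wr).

I4 = (25, 26, 28, 29)

I1  is:1  ro:2  ex:7  wr:8
I2  is:9  ro:10  ex:15  wr:16  — struct: M1 busy until I1 writes@8
I3  is:17  ro:18  ex:23  wr:24  — WAW R1: wait I2 write@16
I4  is:25  ro:26  ex:28  wr:29  — WAW R1: wait I3 write@24
I5  is:30  ro:31  ex:32  wr:33  — WAW R1: wait I4 write@29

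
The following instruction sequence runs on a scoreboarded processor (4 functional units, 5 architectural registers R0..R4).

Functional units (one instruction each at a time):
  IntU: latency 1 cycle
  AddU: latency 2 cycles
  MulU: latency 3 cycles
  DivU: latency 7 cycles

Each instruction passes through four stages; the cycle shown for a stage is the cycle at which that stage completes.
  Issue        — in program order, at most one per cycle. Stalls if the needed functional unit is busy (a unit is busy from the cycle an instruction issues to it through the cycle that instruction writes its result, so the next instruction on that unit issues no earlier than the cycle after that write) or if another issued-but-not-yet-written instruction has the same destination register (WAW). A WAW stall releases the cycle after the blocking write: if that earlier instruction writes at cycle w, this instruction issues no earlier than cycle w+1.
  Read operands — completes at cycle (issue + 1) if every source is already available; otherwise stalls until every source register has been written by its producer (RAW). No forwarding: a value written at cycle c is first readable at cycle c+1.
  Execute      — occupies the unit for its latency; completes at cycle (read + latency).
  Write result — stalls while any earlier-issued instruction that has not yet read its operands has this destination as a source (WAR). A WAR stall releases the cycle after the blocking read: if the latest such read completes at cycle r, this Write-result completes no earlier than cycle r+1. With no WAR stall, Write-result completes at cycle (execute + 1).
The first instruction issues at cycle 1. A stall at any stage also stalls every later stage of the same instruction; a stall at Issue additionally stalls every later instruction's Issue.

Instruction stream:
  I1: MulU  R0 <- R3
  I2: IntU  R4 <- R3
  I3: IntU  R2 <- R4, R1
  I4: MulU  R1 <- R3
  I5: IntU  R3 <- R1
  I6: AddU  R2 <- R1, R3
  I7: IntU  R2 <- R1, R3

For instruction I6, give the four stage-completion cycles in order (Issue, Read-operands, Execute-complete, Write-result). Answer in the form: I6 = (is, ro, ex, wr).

1) issue 1, read 2, done 5, write 6
2) issue 2, read 3, done 4, write 5
3) issue 6, read 7, done 8, write 9  <struct: IntU busy until I2 writes@5>
4) issue 7, read 8, done 11, write 12
5) issue 10, read 13, done 14, write 15  <struct: IntU busy until I3 writes@9 / RAW R1: wait I4 write@12>
6) issue 11, read 16, done 18, write 19  <RAW R3: wait I5 write@15>
7) issue 20, read 21, done 22, write 23  <WAW R2: wait I6 write@19>

I6 = (11, 16, 18, 19)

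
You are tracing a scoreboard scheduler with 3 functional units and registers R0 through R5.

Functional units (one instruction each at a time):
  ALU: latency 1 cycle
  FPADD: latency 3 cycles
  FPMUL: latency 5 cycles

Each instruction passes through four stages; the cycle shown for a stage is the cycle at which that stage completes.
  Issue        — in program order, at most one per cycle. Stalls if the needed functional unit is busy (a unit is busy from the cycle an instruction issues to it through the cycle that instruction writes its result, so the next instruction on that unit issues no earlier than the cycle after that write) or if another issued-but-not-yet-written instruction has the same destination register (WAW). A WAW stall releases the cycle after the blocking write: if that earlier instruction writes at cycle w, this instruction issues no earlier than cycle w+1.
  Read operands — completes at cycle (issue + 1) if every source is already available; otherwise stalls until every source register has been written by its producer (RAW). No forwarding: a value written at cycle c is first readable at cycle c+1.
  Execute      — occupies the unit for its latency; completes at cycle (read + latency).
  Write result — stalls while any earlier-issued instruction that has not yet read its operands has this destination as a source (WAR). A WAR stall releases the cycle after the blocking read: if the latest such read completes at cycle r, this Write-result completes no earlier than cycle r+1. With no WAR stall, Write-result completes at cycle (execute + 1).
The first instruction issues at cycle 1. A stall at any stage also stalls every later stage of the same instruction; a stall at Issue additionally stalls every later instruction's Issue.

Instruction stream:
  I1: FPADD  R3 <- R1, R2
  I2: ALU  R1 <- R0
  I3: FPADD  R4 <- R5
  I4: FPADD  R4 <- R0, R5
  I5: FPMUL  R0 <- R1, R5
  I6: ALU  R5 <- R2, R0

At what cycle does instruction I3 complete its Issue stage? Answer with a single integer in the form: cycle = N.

cycle = 7

I1  is:1  ro:2  ex:5  wr:6
I2  is:2  ro:3  ex:4  wr:5
I3  is:7  ro:8  ex:11  wr:12  — struct: FPADD busy until I1 writes@6
I4  is:13  ro:14  ex:17  wr:18  — struct: FPADD busy until I3 writes@12
I5  is:14  ro:15  ex:20  wr:21
I6  is:15  ro:22  ex:23  wr:24  — RAW R0: wait I5 write@21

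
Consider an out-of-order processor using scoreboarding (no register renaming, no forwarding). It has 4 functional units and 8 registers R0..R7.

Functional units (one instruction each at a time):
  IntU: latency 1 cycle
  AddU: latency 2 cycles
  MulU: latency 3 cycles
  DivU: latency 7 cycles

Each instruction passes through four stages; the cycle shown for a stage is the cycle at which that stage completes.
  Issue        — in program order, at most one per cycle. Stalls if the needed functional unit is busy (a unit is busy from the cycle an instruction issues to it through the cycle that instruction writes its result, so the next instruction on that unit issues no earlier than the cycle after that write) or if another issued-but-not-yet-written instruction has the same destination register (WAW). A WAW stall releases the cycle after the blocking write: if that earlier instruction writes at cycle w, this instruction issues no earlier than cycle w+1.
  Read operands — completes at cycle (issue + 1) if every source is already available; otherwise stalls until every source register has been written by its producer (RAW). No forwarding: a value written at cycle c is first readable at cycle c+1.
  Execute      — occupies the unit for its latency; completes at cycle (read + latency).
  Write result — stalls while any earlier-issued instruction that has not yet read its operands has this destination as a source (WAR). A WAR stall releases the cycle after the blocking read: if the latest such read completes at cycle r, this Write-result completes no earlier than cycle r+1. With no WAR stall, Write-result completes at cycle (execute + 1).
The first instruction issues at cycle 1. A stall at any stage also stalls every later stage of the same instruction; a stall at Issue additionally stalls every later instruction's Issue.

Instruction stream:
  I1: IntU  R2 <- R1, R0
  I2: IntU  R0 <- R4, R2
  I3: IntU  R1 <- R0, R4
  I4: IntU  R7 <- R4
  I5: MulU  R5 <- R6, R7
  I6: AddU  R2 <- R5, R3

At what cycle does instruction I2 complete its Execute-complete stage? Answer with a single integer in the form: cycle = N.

I1 -> (1, 2, 3, 4)
I2 -> (5, 6, 7, 8)  // struct: IntU busy until I1 writes@4
I3 -> (9, 10, 11, 12)  // struct: IntU busy until I2 writes@8
I4 -> (13, 14, 15, 16)  // struct: IntU busy until I3 writes@12
I5 -> (14, 17, 20, 21)  // RAW R7: wait I4 write@16
I6 -> (15, 22, 24, 25)  // RAW R5: wait I5 write@21

cycle = 7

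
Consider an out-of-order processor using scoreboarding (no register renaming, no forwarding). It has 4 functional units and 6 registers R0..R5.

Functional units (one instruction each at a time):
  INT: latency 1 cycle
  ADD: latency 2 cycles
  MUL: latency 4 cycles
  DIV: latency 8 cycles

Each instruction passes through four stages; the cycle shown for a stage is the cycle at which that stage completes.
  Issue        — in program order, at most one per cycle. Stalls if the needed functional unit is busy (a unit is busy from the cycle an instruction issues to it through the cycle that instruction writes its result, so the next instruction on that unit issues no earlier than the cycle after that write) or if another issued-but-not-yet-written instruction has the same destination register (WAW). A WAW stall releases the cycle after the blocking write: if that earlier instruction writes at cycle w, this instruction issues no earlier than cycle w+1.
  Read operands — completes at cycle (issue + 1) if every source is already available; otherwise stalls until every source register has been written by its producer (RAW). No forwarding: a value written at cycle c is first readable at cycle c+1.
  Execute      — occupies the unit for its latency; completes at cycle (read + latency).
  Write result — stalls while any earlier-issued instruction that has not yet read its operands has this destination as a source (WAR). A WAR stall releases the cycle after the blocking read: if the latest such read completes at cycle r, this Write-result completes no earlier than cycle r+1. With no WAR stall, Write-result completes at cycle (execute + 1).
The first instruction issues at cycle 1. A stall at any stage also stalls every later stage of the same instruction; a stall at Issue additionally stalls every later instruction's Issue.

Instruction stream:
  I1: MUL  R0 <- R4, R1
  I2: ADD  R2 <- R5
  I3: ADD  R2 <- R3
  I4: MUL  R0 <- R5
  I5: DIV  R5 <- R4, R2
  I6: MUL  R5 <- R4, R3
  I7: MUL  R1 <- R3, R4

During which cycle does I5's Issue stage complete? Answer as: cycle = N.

1) issue 1, read 2, done 6, write 7
2) issue 2, read 3, done 5, write 6
3) issue 7, read 8, done 10, write 11  <struct: ADD busy until I2 writes@6>
4) issue 8, read 9, done 13, write 14
5) issue 9, read 12, done 20, write 21  <RAW R2: wait I3 write@11>
6) issue 22, read 23, done 27, write 28  <WAW R5: wait I5 write@21>
7) issue 29, read 30, done 34, write 35  <struct: MUL busy until I6 writes@28>

cycle = 9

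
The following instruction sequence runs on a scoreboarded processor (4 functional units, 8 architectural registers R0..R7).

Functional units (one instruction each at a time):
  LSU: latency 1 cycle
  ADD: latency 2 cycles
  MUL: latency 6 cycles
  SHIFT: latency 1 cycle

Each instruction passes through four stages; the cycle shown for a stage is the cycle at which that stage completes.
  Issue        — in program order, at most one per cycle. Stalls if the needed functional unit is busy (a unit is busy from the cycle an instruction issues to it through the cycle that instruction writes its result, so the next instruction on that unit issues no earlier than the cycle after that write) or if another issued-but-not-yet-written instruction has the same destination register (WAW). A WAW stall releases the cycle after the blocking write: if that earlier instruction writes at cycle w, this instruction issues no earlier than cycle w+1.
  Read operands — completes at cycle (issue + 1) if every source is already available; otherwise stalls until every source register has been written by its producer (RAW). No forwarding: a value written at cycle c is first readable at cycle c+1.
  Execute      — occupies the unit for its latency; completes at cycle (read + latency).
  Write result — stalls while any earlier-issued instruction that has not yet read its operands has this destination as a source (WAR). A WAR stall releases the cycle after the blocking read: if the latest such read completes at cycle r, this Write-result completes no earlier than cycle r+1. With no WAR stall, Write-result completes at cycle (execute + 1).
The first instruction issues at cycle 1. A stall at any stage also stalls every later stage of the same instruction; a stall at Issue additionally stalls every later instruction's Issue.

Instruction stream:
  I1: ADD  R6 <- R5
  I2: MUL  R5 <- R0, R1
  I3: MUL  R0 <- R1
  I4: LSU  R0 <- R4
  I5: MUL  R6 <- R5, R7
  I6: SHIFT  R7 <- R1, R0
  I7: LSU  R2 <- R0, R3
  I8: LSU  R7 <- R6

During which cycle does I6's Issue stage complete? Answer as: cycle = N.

cycle = 22

t=1  issue I1 (ADD)
t=2  I1 read-ops · issue I2 (MUL)
t=3  I2 read-ops
t=4  I1 finished on ADD
t=5  I1→R6
t=9  I2 finished on MUL
t=10  I2→R5
t=11  issue I3 (MUL)
t=12  I3 read-ops
t=18  I3 finished on MUL
t=19  I3→R0
t=20  issue I4 (LSU)
t=21  I4 read-ops · issue I5 (MUL)
t=22  I4 finished on LSU · I5 read-ops · issue I6 (SHIFT)
t=23  I4→R0
t=24  I6 read-ops · issue I7 (LSU)
t=25  I6 finished on SHIFT · I7 read-ops
t=26  I6→R7 · I7 finished on LSU
t=27  I7→R2
t=28  I5 finished on MUL · issue I8 (LSU)
t=29  I5→R6
t=30  I8 read-ops
t=31  I8 finished on LSU
t=32  I8→R7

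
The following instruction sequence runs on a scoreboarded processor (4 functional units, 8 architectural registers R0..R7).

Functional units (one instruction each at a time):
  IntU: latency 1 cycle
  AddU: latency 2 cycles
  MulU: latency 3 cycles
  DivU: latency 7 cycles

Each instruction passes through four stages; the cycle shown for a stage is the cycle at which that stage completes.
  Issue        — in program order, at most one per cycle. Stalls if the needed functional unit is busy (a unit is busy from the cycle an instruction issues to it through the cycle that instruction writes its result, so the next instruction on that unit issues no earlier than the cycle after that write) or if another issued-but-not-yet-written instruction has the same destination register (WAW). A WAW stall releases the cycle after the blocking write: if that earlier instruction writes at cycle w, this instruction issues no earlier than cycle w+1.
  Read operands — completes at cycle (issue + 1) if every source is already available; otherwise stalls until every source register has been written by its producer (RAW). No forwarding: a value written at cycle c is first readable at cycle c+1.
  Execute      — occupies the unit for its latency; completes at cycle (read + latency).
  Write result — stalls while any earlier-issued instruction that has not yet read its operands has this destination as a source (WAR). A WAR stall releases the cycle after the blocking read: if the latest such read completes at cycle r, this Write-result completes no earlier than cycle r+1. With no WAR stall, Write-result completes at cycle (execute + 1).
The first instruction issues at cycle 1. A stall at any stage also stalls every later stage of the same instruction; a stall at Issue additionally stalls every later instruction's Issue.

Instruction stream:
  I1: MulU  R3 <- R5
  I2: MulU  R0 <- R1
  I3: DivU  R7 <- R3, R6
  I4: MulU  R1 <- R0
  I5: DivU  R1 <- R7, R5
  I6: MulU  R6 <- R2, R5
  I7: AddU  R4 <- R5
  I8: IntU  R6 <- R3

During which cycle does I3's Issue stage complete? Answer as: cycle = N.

cycle = 8

t=1  issue I1 (MulU)
t=2  I1 read-ops
t=5  I1 finished on MulU
t=6  I1→R3
t=7  issue I2 (MulU)
t=8  I2 read-ops | issue I3 (DivU)
t=9  I3 read-ops
t=11  I2 finished on MulU
t=12  I2→R0
t=13  issue I4 (MulU)
t=14  I4 read-ops
t=16  I3 finished on DivU
t=17  I3→R7 | I4 finished on MulU
t=18  I4→R1
t=19  issue I5 (DivU)
t=20  I5 read-ops | issue I6 (MulU)
t=21  I6 read-ops | issue I7 (AddU)
t=22  I7 read-ops
t=24  I6 finished on MulU | I7 finished on AddU
t=25  I6→R6 | I7→R4
t=26  issue I8 (IntU)
t=27  I5 finished on DivU | I8 read-ops
t=28  I5→R1 | I8 finished on IntU
t=29  I8→R6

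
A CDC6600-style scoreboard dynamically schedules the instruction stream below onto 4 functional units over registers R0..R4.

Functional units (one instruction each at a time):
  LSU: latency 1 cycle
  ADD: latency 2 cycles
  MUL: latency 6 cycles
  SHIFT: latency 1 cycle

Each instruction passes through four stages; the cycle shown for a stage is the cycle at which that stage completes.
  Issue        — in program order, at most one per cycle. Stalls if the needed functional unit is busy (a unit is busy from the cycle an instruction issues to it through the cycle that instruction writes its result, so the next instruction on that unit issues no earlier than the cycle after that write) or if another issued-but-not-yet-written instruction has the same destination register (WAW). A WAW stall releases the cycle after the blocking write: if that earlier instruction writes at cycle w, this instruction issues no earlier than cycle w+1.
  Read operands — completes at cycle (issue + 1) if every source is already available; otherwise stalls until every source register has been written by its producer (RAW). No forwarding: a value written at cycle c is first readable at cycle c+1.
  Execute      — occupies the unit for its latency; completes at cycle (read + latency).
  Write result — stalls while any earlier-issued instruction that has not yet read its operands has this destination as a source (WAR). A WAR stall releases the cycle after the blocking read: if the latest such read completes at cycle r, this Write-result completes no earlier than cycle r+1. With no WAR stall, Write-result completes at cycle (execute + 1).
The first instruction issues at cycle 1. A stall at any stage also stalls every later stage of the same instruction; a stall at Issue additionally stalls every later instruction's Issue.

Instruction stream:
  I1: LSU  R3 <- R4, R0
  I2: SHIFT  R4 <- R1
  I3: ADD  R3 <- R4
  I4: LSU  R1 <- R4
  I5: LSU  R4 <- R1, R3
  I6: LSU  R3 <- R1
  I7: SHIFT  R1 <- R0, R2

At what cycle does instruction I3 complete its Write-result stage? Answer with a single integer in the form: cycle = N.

1) issue 1, read 2, done 3, write 4
2) issue 2, read 3, done 4, write 5
3) issue 5, read 6, done 8, write 9  <WAW R3: wait I1 write@4>
4) issue 6, read 7, done 8, write 9
5) issue 10, read 11, done 12, write 13  <struct: LSU busy until I4 writes@9>
6) issue 14, read 15, done 16, write 17  <struct: LSU busy until I5 writes@13>
7) issue 15, read 16, done 17, write 18

cycle = 9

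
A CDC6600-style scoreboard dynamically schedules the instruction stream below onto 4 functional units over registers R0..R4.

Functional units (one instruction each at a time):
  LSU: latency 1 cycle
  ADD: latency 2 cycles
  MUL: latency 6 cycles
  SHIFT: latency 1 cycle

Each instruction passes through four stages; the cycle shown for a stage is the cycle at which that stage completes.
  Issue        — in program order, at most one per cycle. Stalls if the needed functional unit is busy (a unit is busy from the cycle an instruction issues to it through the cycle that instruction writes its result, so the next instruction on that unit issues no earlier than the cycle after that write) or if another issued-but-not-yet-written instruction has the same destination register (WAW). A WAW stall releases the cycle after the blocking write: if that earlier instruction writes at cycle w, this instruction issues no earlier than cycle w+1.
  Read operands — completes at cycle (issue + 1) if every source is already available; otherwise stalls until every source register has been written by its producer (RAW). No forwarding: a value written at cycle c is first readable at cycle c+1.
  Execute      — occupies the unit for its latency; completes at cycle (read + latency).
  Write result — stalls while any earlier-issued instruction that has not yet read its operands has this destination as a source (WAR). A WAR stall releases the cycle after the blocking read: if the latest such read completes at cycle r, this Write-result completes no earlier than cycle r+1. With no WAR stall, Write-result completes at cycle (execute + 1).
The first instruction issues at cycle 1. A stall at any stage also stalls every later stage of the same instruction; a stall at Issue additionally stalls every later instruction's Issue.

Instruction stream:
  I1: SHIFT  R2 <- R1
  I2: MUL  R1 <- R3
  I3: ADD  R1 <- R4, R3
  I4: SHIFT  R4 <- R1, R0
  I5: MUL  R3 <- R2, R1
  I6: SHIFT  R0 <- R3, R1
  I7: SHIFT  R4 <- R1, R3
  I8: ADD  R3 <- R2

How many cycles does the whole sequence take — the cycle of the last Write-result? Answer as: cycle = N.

cycle = 32

t=1  I1 issues→SHIFT
t=2  I1 reads; I2 issues→MUL
t=3  I1 exec-done; I2 reads
t=4  I1 writes R2
t=9  I2 exec-done
t=10  I2 writes R1
t=11  I3 issues→ADD
t=12  I3 reads; I4 issues→SHIFT
t=13  I5 issues→MUL
t=14  I3 exec-done
t=15  I3 writes R1
t=16  I4 reads; I5 reads
t=17  I4 exec-done
t=18  I4 writes R4
t=19  I6 issues→SHIFT
t=22  I5 exec-done
t=23  I5 writes R3
t=24  I6 reads
t=25  I6 exec-done
t=26  I6 writes R0
t=27  I7 issues→SHIFT
t=28  I7 reads; I8 issues→ADD
t=29  I7 exec-done; I8 reads
t=30  I7 writes R4
t=31  I8 exec-done
t=32  I8 writes R3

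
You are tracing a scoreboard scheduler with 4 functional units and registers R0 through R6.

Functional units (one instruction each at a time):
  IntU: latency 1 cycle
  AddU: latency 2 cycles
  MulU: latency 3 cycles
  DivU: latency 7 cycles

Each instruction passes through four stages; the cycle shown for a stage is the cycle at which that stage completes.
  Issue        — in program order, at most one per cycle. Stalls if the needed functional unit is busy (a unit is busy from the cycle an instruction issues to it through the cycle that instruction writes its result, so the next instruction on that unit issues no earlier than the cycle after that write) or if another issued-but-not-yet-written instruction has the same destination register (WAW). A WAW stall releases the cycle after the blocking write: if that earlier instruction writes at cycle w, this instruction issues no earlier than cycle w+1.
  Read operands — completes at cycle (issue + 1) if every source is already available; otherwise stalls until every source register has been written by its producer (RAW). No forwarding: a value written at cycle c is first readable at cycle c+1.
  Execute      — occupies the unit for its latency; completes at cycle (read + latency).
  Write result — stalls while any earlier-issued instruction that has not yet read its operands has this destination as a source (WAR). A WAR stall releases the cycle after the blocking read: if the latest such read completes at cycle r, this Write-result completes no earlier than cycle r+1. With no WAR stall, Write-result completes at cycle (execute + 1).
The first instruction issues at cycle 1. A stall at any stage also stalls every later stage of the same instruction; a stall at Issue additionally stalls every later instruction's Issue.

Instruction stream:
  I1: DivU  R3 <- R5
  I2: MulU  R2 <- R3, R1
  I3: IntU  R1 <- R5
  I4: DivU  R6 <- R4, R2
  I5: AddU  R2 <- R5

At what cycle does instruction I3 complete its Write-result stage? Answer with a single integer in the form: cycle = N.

  I1 | 1 | 2 | 9 | 10
  I2 | 2 | 11 | 14 | 15   RAW R3: wait I1 write@10
  I3 | 3 | 4 | 5 | 12   WAR R1: wait I2 read@11
  I4 | 11 | 16 | 23 | 24   struct: DivU busy until I1 writes@10 · RAW R2: wait I2 write@15
  I5 | 16 | 17 | 19 | 20   WAW R2: wait I2 write@15

cycle = 12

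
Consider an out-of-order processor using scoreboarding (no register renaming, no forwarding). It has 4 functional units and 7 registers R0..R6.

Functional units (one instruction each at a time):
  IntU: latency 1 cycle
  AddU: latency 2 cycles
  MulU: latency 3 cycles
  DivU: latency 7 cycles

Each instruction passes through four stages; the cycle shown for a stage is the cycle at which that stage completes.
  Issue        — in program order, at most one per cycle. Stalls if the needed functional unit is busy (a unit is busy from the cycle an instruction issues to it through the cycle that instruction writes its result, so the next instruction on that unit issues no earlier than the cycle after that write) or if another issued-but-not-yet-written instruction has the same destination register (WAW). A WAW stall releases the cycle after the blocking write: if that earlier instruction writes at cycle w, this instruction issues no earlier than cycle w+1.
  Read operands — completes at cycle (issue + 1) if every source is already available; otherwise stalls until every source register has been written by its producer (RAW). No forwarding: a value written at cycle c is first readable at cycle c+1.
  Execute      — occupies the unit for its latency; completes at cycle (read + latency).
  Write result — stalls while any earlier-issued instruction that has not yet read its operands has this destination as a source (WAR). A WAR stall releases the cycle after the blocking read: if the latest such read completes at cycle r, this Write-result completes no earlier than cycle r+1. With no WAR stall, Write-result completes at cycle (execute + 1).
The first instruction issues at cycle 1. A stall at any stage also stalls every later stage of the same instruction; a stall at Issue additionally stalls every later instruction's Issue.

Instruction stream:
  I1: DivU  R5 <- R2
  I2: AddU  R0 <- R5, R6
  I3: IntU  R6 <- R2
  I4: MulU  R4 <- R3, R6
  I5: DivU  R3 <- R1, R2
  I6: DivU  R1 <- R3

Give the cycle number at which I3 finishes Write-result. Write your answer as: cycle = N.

cycle = 12

c1: issue I1 (DivU)
c2: I1 read-ops · issue I2 (AddU)
c3: issue I3 (IntU)
c4: I3 read-ops · issue I4 (MulU)
c5: I3 finished on IntU
c9: I1 finished on DivU
c10: I1→R5
c11: I2 read-ops · issue I5 (DivU)
c12: I3→R6 · I5 read-ops
c13: I2 finished on AddU · I4 read-ops
c14: I2→R0
c16: I4 finished on MulU
c17: I4→R4
c19: I5 finished on DivU
c20: I5→R3
c21: issue I6 (DivU)
c22: I6 read-ops
c29: I6 finished on DivU
c30: I6→R1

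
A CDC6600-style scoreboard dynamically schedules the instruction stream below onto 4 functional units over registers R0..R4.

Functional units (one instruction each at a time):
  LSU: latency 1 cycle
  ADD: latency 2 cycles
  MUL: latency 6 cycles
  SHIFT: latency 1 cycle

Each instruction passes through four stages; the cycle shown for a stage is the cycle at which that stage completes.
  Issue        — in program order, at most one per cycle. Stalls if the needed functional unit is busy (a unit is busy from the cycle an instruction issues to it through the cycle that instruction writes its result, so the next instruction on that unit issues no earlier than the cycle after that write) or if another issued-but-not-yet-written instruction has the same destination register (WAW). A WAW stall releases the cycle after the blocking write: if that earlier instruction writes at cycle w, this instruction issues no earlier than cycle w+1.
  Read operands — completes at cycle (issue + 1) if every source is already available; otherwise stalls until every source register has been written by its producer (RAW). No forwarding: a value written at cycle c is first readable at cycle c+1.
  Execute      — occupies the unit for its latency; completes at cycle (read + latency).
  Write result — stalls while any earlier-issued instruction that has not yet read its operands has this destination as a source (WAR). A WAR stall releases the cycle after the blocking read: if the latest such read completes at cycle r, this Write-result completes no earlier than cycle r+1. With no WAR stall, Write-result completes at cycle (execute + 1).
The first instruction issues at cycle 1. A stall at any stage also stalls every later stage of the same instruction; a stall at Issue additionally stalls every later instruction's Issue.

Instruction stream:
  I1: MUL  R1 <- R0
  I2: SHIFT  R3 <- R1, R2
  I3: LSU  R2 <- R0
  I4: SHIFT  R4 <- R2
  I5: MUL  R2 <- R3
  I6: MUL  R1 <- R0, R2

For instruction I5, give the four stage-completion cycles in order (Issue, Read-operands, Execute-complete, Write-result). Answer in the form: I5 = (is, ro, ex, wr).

I5 = (14, 15, 21, 22)

1) issue 1, read 2, done 8, write 9
2) issue 2, read 10, done 11, write 12  <RAW R1: wait I1 write@9>
3) issue 3, read 4, done 5, write 11  <WAR R2: wait I2 read@10>
4) issue 13, read 14, done 15, write 16  <struct: SHIFT busy until I2 writes@12>
5) issue 14, read 15, done 21, write 22
6) issue 23, read 24, done 30, write 31  <struct: MUL busy until I5 writes@22>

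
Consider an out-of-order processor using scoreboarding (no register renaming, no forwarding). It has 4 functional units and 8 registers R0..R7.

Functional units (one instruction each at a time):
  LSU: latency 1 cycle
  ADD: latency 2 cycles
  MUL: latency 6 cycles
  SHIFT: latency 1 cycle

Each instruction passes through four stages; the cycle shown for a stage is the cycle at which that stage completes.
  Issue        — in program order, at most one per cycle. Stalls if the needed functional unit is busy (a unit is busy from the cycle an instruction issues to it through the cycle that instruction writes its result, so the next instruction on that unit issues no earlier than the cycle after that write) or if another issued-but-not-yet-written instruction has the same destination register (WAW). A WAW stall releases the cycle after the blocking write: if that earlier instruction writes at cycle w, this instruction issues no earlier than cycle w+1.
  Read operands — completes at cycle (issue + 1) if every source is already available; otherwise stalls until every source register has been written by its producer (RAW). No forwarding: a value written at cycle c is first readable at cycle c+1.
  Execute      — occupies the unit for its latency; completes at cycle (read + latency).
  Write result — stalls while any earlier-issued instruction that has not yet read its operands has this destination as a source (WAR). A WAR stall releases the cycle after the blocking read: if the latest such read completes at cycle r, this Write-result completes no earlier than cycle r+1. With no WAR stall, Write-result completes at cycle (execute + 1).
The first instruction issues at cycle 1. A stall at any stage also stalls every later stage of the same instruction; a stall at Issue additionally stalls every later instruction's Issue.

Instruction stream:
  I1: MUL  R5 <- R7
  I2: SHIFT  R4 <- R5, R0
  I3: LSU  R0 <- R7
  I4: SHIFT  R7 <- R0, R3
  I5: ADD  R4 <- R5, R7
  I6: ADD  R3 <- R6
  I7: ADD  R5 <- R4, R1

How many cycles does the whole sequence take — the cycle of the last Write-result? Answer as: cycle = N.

cycle = 30

I1: IS=1 RO=2 EX=8 WR=9
I2: IS=2 RO=10 EX=11 WR=12  [RAW R5: wait I1 write@9]
I3: IS=3 RO=4 EX=5 WR=11  [WAR R0: wait I2 read@10]
I4: IS=13 RO=14 EX=15 WR=16  [struct: SHIFT busy until I2 writes@12]
I5: IS=14 RO=17 EX=19 WR=20  [RAW R7: wait I4 write@16]
I6: IS=21 RO=22 EX=24 WR=25  [struct: ADD busy until I5 writes@20]
I7: IS=26 RO=27 EX=29 WR=30  [struct: ADD busy until I6 writes@25]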